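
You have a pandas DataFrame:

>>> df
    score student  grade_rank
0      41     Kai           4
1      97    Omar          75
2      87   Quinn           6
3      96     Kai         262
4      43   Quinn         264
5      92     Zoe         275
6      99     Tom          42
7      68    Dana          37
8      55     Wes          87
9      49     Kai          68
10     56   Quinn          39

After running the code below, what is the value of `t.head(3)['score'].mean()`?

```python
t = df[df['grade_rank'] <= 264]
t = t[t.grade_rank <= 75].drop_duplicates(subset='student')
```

75.0

filter rows where grade_rank <= 264:
    score student  grade_rank
0      41     Kai           4
1      97    Omar          75
2      87   Quinn           6
3      96     Kai         262
4      43   Quinn         264
6      99     Tom          42
7      68    Dana          37
8      55     Wes          87
9      49     Kai          68
10     56   Quinn          39
filter rows where grade_rank <= 75:
    score student  grade_rank
0      41     Kai           4
1      97    Omar          75
2      87   Quinn           6
6      99     Tom          42
7      68    Dana          37
9      49     Kai          68
10     56   Quinn          39
drop duplicate student (keep=first):
   score student  grade_rank
0     41     Kai           4
1     97    Omar          75
2     87   Quinn           6
6     99     Tom          42
7     68    Dana          37
take first 3 rows:
   score student  grade_rank
0     41     Kai           4
1     97    Omar          75
2     87   Quinn           6
The mean of column 'score' is 75.0.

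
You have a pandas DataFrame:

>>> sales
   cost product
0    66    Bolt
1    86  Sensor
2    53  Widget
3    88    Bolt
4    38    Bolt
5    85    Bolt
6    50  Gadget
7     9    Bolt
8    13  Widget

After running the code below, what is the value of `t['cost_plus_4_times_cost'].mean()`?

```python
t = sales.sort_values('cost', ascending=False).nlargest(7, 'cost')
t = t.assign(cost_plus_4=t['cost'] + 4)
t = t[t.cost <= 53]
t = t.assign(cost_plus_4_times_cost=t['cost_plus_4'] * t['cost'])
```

sort by cost descending:
   cost product
3    88    Bolt
1    86  Sensor
5    85    Bolt
0    66    Bolt
2    53  Widget
6    50  Gadget
4    38    Bolt
8    13  Widget
7     9    Bolt
take 7 rows with largest cost:
   cost product
3    88    Bolt
1    86  Sensor
5    85    Bolt
0    66    Bolt
2    53  Widget
6    50  Gadget
4    38    Bolt
add column cost_plus_4 = t['cost'] + 4:
   cost product  cost_plus_4
3    88    Bolt           92
1    86  Sensor           90
5    85    Bolt           89
0    66    Bolt           70
2    53  Widget           57
6    50  Gadget           54
4    38    Bolt           42
filter rows where cost <= 53:
   cost product  cost_plus_4
2    53  Widget           57
6    50  Gadget           54
4    38    Bolt           42
add column cost_plus_4_times_cost = t['cost_plus_4'] * t['cost']:
   cost product  cost_plus_4  cost_plus_4_times_cost
2    53  Widget           57                    3021
6    50  Gadget           54                    2700
4    38    Bolt           42                    1596
Then the mean of column 'cost_plus_4_times_cost': 2439.0

2439.0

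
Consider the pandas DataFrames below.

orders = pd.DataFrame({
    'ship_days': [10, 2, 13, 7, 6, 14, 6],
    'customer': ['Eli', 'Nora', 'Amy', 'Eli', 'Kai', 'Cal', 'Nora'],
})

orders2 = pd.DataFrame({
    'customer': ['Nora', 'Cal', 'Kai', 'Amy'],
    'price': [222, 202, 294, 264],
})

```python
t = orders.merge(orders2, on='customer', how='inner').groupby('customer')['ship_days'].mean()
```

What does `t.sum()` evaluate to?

merge on 'customer' (how='inner') → 5 rows:
   ship_days customer  price
0          2     Nora    222
1         13      Amy    264
2          6      Kai    294
3         14      Cal    202
4          6     Nora    222
group by customer, mean of ship_days:
customer
Amy     13.0
Cal     14.0
Kai      6.0
Nora     4.0
Name: ship_days, dtype: float64
Then the sum of the resulting series: 37.0

37.0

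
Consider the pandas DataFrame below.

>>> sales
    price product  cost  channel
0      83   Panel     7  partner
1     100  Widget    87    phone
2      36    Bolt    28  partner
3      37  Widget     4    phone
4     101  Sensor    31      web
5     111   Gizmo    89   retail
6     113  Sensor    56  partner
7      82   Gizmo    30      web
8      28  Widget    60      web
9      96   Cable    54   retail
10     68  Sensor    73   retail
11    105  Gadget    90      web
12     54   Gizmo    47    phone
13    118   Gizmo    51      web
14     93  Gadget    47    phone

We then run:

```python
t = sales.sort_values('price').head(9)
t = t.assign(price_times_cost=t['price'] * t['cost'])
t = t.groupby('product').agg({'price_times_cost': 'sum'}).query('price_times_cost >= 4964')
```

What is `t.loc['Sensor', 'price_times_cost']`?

4964

sort by price:
    price product  cost  channel
8      28  Widget    60      web
2      36    Bolt    28  partner
3      37  Widget     4    phone
12     54   Gizmo    47    phone
10     68  Sensor    73   retail
7      82   Gizmo    30      web
0      83   Panel     7  partner
14     93  Gadget    47    phone
9      96   Cable    54   retail
1     100  Widget    87    phone
4     101  Sensor    31      web
11    105  Gadget    90      web
5     111   Gizmo    89   retail
6     113  Sensor    56  partner
13    118   Gizmo    51      web
take first 9 rows:
    price product  cost  channel
8      28  Widget    60      web
2      36    Bolt    28  partner
3      37  Widget     4    phone
12     54   Gizmo    47    phone
10     68  Sensor    73   retail
7      82   Gizmo    30      web
0      83   Panel     7  partner
14     93  Gadget    47    phone
9      96   Cable    54   retail
add column price_times_cost = t['price'] * t['cost']:
    price product  cost  channel  price_times_cost
8      28  Widget    60      web              1680
2      36    Bolt    28  partner              1008
3      37  Widget     4    phone               148
12     54   Gizmo    47    phone              2538
10     68  Sensor    73   retail              4964
7      82   Gizmo    30      web              2460
0      83   Panel     7  partner               581
14     93  Gadget    47    phone              4371
9      96   Cable    54   retail              5184
group by product, sum of price_times_cost:
         price_times_cost
product                  
Bolt                 1008
Cable                5184
Gadget               4371
Gizmo                4998
Panel                 581
Sensor               4964
Widget               1828
filter rows where price_times_cost >= 4964:
         price_times_cost
product                  
Cable                5184
Gizmo                4998
Sensor               4964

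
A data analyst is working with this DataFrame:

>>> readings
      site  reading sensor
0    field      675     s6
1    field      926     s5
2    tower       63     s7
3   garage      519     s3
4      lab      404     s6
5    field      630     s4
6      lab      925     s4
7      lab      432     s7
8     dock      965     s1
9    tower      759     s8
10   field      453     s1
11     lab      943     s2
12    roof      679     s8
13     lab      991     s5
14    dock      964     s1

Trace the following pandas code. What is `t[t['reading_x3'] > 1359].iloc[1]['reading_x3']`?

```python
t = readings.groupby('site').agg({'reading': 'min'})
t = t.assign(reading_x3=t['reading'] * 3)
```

group by site, min of reading:
        reading
site           
dock        964
field       453
garage      519
lab         404
roof        679
tower        63
add column reading_x3 = t['reading'] * 3:
        reading  reading_x3
site                       
dock        964        2892
field       453        1359
garage      519        1557
lab         404        1212
roof        679        2037
tower        63         189
filter rows where reading_x3 > 1359:
        reading  reading_x3
site                       
dock        964        2892
garage      519        1557
roof        679        2037

1557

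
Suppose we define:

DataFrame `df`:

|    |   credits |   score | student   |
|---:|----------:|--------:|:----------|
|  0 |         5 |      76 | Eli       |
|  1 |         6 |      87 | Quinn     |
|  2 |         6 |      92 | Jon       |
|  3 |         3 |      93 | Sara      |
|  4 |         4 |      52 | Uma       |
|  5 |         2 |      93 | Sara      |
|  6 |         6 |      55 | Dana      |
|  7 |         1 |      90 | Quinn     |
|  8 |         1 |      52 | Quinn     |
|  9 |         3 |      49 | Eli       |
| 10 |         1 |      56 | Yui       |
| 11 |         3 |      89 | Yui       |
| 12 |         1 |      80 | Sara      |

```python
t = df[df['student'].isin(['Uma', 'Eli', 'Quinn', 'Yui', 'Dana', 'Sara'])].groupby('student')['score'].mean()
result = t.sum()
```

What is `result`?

407.0

filter rows where student in ['Uma', 'Eli', 'Quinn', 'Yui', 'Dana', 'Sara']:
    credits  score student
0         5     76     Eli
1         6     87   Quinn
3         3     93    Sara
4         4     52     Uma
5         2     93    Sara
6         6     55    Dana
7         1     90   Quinn
8         1     52   Quinn
9         3     49     Eli
10        1     56     Yui
11        3     89     Yui
12        1     80    Sara
group by student, mean of score:
student
Dana     55.000000
Eli      62.500000
Quinn    76.333333
Sara     88.666667
Uma      52.000000
Yui      72.500000
Name: score, dtype: float64
The sum of the resulting series is 407.0.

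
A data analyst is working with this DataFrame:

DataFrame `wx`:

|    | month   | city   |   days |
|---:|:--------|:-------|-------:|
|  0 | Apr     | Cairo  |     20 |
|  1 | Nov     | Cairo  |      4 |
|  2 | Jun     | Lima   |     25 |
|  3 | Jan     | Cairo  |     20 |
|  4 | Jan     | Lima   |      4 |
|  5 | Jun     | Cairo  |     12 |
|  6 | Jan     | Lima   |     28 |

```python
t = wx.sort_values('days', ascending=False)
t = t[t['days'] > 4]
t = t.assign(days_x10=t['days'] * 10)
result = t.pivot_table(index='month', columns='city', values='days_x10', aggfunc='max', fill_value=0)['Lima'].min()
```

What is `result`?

sort by days descending:
  month   city  days
6   Jan   Lima    28
2   Jun   Lima    25
0   Apr  Cairo    20
3   Jan  Cairo    20
5   Jun  Cairo    12
1   Nov  Cairo     4
4   Jan   Lima     4
filter rows where days > 4:
  month   city  days
6   Jan   Lima    28
2   Jun   Lima    25
0   Apr  Cairo    20
3   Jan  Cairo    20
5   Jun  Cairo    12
add column days_x10 = t['days'] * 10:
  month   city  days  days_x10
6   Jan   Lima    28       280
2   Jun   Lima    25       250
0   Apr  Cairo    20       200
3   Jan  Cairo    20       200
5   Jun  Cairo    12       120
pivot: rows=month, cols=city, max(days_x10):
city   Cairo  Lima
month             
Apr      200     0
Jan      200   280
Jun      120   250
Taking the min of column 'Lima' gives 0.

0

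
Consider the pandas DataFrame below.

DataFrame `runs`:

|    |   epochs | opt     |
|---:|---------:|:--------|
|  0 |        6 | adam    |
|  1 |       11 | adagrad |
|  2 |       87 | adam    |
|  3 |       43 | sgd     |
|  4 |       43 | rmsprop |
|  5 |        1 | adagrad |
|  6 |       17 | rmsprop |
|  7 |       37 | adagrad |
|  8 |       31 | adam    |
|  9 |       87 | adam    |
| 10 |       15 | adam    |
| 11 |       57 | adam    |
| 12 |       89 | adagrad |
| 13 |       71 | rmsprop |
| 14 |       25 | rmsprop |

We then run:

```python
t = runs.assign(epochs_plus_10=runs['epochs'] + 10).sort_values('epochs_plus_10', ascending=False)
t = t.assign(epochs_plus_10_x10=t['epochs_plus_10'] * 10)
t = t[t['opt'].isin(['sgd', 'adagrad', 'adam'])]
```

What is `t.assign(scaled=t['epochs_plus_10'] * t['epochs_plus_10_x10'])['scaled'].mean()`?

add column epochs_plus_10 = runs['epochs'] + 10:
    epochs      opt  epochs_plus_10
0        6     adam              16
1       11  adagrad              21
2       87     adam              97
3       43      sgd              53
4       43  rmsprop              53
5        1  adagrad              11
6       17  rmsprop              27
7       37  adagrad              47
8       31     adam              41
9       87     adam              97
10      15     adam              25
11      57     adam              67
12      89  adagrad              99
13      71  rmsprop              81
14      25  rmsprop              35
sort by epochs_plus_10 descending:
    epochs      opt  epochs_plus_10
12      89  adagrad              99
2       87     adam              97
9       87     adam              97
13      71  rmsprop              81
11      57     adam              67
3       43      sgd              53
4       43  rmsprop              53
7       37  adagrad              47
8       31     adam              41
14      25  rmsprop              35
6       17  rmsprop              27
10      15     adam              25
1       11  adagrad              21
0        6     adam              16
5        1  adagrad              11
add column epochs_plus_10_x10 = t['epochs_plus_10'] * 10:
    epochs      opt  epochs_plus_10  epochs_plus_10_x10
12      89  adagrad              99                 990
2       87     adam              97                 970
9       87     adam              97                 970
13      71  rmsprop              81                 810
11      57     adam              67                 670
3       43      sgd              53                 530
4       43  rmsprop              53                 530
7       37  adagrad              47                 470
8       31     adam              41                 410
14      25  rmsprop              35                 350
6       17  rmsprop              27                 270
10      15     adam              25                 250
1       11  adagrad              21                 210
0        6     adam              16                 160
5        1  adagrad              11                 110
filter rows where opt in ['sgd', 'adagrad', 'adam']:
    epochs      opt  epochs_plus_10  epochs_plus_10_x10
12      89  adagrad              99                 990
2       87     adam              97                 970
9       87     adam              97                 970
11      57     adam              67                 670
3       43      sgd              53                 530
7       37  adagrad              47                 470
8       31     adam              41                 410
10      15     adam              25                 250
1       11  adagrad              21                 210
0        6     adam              16                 160
5        1  adagrad              11                 110
add column scaled = t['epochs_plus_10'] * t['epochs_plus_10_x10']:
    epochs      opt  epochs_plus_10  epochs_plus_10_x10  scaled
12      89  adagrad              99                 990   98010
2       87     adam              97                 970   94090
9       87     adam              97                 970   94090
11      57     adam              67                 670   44890
3       43      sgd              53                 530   28090
7       37  adagrad              47                 470   22090
8       31     adam              41                 410   16810
10      15     adam              25                 250    6250
1       11  adagrad              21                 210    4410
0        6     adam              16                 160    2560
5        1  adagrad              11                 110    1210
Taking the mean of column 'scaled' gives 37500.0.

37500.0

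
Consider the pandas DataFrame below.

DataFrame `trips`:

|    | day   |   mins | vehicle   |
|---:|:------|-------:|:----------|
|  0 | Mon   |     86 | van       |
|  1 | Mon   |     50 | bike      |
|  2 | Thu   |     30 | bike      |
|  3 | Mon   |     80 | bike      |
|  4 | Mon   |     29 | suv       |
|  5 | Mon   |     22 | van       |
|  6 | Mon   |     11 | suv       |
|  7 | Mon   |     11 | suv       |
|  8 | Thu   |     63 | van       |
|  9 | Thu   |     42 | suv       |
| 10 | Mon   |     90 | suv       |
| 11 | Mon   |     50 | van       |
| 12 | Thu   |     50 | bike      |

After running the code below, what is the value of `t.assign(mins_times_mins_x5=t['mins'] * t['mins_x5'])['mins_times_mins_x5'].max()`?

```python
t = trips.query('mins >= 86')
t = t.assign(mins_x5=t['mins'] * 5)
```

filter rows where mins >= 86:
    day  mins vehicle
0   Mon    86     van
10  Mon    90     suv
add column mins_x5 = t['mins'] * 5:
    day  mins vehicle  mins_x5
0   Mon    86     van      430
10  Mon    90     suv      450
add column mins_times_mins_x5 = t['mins'] * t['mins_x5']:
    day  mins vehicle  mins_x5  mins_times_mins_x5
0   Mon    86     van      430               36980
10  Mon    90     suv      450               40500
Reading off the max of column 'mins_times_mins_x5', we get 40500.

40500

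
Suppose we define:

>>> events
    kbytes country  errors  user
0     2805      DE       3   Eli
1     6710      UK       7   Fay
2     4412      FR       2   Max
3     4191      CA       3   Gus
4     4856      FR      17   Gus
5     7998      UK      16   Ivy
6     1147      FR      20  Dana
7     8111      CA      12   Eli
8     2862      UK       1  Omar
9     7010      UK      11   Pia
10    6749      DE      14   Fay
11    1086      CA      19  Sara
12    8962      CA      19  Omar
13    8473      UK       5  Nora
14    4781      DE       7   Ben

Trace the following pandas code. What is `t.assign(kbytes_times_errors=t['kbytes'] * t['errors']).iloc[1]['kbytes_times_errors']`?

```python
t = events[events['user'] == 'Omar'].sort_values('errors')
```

filter rows where user == 'Omar':
    kbytes country  errors  user
8     2862      UK       1  Omar
12    8962      CA      19  Omar
sort by errors:
    kbytes country  errors  user
8     2862      UK       1  Omar
12    8962      CA      19  Omar
add column kbytes_times_errors = t['kbytes'] * t['errors']:
    kbytes country  errors  user  kbytes_times_errors
8     2862      UK       1  Omar                 2862
12    8962      CA      19  Omar               170278
value at position 1, column 'kbytes_times_errors' → 170278

170278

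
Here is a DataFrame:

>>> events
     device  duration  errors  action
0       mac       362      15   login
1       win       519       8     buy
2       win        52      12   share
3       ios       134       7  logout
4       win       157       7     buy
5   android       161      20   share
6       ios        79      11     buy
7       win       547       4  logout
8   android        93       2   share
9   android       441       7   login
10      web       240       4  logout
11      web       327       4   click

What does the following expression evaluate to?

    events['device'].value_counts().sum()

value_counts of device:
device
win        4
android    3
ios        2
web        2
mac        1
Name: count, dtype: int64
Then the sum of the resulting series: 12

12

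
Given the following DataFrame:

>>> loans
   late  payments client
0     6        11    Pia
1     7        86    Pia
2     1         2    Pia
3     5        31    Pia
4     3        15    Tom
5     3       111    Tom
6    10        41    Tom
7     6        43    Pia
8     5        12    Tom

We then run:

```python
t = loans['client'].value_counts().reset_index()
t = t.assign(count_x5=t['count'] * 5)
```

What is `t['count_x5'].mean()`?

22.5

value_counts of client:
client
Pia    5
Tom    4
Name: count, dtype: int64
reset_index():
  client  count
0    Pia      5
1    Tom      4
add column count_x5 = t['count'] * 5:
  client  count  count_x5
0    Pia      5        25
1    Tom      4        20
Hence 22.5.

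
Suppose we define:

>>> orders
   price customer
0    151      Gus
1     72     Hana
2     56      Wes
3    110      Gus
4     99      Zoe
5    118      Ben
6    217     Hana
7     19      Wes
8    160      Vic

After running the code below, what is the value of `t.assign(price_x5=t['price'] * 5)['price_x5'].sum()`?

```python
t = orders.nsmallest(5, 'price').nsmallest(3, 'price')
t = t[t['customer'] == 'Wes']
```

take 5 rows with smallest price:
   price customer
7     19      Wes
2     56      Wes
1     72     Hana
4     99      Zoe
3    110      Gus
take 3 rows with smallest price:
   price customer
7     19      Wes
2     56      Wes
1     72     Hana
filter rows where customer == 'Wes':
   price customer
7     19      Wes
2     56      Wes
add column price_x5 = t['price'] * 5:
   price customer  price_x5
7     19      Wes        95
2     56      Wes       280
Finally, sum of column 'price_x5' = 375.

375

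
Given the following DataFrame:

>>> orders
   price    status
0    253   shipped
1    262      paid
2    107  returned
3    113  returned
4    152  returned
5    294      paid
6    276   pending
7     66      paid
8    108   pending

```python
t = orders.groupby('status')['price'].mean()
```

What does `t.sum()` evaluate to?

776.333333333

group by status, mean of price:
status
paid        207.333333
pending     192.000000
returned    124.000000
shipped     253.000000
Name: price, dtype: float64
Reading off the sum of the resulting series, we get 776.333333333.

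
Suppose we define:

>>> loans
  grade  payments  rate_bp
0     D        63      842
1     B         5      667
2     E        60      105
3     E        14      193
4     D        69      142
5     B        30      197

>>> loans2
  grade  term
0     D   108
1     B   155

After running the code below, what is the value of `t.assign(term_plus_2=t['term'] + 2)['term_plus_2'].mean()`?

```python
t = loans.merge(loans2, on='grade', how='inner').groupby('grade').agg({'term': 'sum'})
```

merge on 'grade' (how='inner') → 4 rows:
  grade  payments  rate_bp  term
0     D        63      842   108
1     B         5      667   155
2     D        69      142   108
3     B        30      197   155
group by grade, sum of term:
       term
grade      
B       310
D       216
add column term_plus_2 = t['term'] + 2:
       term  term_plus_2
grade                   
B       310          312
D       216          218

265.0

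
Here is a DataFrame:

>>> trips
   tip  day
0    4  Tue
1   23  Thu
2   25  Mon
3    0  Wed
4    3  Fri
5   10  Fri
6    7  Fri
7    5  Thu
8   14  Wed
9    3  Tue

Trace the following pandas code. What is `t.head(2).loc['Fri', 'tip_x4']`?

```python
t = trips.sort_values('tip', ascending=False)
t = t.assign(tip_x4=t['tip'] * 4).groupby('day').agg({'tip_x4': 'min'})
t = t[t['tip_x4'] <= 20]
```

sort by tip descending:
   tip  day
2   25  Mon
1   23  Thu
8   14  Wed
5   10  Fri
6    7  Fri
7    5  Thu
0    4  Tue
4    3  Fri
9    3  Tue
3    0  Wed
add column tip_x4 = t['tip'] * 4:
   tip  day  tip_x4
2   25  Mon     100
1   23  Thu      92
8   14  Wed      56
5   10  Fri      40
6    7  Fri      28
7    5  Thu      20
0    4  Tue      16
4    3  Fri      12
9    3  Tue      12
3    0  Wed       0
group by day, min of tip_x4:
     tip_x4
day        
Fri      12
Mon     100
Thu      20
Tue      12
Wed       0
filter rows where tip_x4 <= 20:
     tip_x4
day        
Fri      12
Thu      20
Tue      12
Wed       0
take first 2 rows:
     tip_x4
day        
Fri      12
Thu      20
Finally, value at row 'Fri', column 'tip_x4' = 12.

12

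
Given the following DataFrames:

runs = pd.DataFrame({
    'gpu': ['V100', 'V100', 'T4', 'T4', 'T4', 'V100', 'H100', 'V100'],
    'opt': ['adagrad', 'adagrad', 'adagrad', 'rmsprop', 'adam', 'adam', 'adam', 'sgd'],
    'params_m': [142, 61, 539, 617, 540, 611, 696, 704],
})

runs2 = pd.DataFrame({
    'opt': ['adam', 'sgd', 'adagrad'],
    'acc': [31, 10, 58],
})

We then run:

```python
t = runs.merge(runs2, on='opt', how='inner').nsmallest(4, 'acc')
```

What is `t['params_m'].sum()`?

merge on 'opt' (how='inner') → 7 rows:
    gpu      opt  params_m  acc
0  V100  adagrad       142   58
1  V100  adagrad        61   58
2    T4  adagrad       539   58
3    T4     adam       540   31
4  V100     adam       611   31
5  H100     adam       696   31
6  V100      sgd       704   10
take 4 rows with smallest acc:
    gpu   opt  params_m  acc
6  V100   sgd       704   10
3    T4  adam       540   31
4  V100  adam       611   31
5  H100  adam       696   31

2551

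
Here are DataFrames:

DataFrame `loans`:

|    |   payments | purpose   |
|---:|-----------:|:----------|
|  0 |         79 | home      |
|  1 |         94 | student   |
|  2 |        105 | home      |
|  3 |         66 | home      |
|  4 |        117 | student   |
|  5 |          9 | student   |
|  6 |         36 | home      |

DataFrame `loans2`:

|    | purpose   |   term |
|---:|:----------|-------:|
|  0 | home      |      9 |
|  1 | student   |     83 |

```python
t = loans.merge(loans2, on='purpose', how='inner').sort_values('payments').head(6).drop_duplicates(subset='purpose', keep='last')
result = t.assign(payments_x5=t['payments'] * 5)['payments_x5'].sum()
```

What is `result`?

995

merge on 'purpose' (how='inner') → 7 rows:
   payments  purpose  term
0        79     home     9
1        94  student    83
2       105     home     9
3        66     home     9
4       117  student    83
5         9  student    83
6        36     home     9
sort by payments:
   payments  purpose  term
5         9  student    83
6        36     home     9
3        66     home     9
0        79     home     9
1        94  student    83
2       105     home     9
4       117  student    83
take first 6 rows:
   payments  purpose  term
5         9  student    83
6        36     home     9
3        66     home     9
0        79     home     9
1        94  student    83
2       105     home     9
drop duplicate purpose (keep=last):
   payments  purpose  term
1        94  student    83
2       105     home     9
add column payments_x5 = t['payments'] * 5:
   payments  purpose  term  payments_x5
1        94  student    83          470
2       105     home     9          525
sum of column 'payments_x5' → 995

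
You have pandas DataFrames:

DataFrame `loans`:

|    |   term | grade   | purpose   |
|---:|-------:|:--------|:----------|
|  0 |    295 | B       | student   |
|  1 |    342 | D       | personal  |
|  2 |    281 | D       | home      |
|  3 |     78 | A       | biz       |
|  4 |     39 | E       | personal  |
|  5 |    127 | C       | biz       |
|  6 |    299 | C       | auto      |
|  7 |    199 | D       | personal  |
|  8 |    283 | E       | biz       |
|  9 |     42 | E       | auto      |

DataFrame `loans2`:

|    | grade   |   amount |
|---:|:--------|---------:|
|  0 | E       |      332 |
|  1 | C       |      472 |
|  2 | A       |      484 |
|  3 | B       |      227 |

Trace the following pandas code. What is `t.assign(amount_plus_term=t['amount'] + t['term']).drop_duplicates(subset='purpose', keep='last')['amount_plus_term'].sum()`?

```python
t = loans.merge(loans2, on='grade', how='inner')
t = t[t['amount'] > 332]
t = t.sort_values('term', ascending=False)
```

1333

merge on 'grade' (how='inner') → 7 rows:
   term grade   purpose  amount
0   295     B   student     227
1    78     A       biz     484
2    39     E  personal     332
3   127     C       biz     472
4   299     C      auto     472
5   283     E       biz     332
6    42     E      auto     332
filter rows where amount > 332:
   term grade purpose  amount
1    78     A     biz     484
3   127     C     biz     472
4   299     C    auto     472
sort by term descending:
   term grade purpose  amount
4   299     C    auto     472
3   127     C     biz     472
1    78     A     biz     484
add column amount_plus_term = t['amount'] + t['term']:
   term grade purpose  amount  amount_plus_term
4   299     C    auto     472               771
3   127     C     biz     472               599
1    78     A     biz     484               562
drop duplicate purpose (keep=last):
   term grade purpose  amount  amount_plus_term
4   299     C    auto     472               771
1    78     A     biz     484               562
Taking the sum of column 'amount_plus_term' gives 1333.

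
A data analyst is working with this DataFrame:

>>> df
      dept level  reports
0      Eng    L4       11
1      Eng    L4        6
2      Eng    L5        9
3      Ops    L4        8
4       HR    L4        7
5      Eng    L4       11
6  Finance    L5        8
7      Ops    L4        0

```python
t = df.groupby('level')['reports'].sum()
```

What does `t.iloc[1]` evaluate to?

group by level, sum of reports:
level
L4    43
L5    17
Name: reports, dtype: int64

17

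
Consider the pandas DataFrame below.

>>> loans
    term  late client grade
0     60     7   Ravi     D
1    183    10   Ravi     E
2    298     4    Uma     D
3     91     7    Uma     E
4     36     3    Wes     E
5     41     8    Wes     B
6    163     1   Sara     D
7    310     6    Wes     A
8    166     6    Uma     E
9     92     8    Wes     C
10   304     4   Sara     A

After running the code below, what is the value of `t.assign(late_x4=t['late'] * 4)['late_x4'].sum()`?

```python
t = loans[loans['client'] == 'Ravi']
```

filter rows where client == 'Ravi':
   term  late client grade
0    60     7   Ravi     D
1   183    10   Ravi     E
add column late_x4 = t['late'] * 4:
   term  late client grade  late_x4
0    60     7   Ravi     D       28
1   183    10   Ravi     E       40

68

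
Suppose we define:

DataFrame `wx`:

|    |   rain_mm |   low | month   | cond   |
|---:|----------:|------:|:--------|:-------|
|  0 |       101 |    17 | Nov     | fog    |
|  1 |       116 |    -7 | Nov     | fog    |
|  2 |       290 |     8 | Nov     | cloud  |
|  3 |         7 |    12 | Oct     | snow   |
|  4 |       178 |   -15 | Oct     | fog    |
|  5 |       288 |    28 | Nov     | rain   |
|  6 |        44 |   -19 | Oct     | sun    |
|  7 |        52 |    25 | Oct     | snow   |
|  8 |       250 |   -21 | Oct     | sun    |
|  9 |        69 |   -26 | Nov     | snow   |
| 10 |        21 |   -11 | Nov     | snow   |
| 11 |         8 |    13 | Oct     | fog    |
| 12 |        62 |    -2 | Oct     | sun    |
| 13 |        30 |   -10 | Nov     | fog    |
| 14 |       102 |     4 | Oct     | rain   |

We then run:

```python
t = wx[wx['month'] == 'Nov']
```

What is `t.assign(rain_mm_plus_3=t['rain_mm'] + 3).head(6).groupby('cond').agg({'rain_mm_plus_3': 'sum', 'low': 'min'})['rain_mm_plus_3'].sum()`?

903

filter rows where month == 'Nov':
    rain_mm  low month   cond
0       101   17   Nov    fog
1       116   -7   Nov    fog
2       290    8   Nov  cloud
5       288   28   Nov   rain
9        69  -26   Nov   snow
10       21  -11   Nov   snow
13       30  -10   Nov    fog
add column rain_mm_plus_3 = t['rain_mm'] + 3:
    rain_mm  low month   cond  rain_mm_plus_3
0       101   17   Nov    fog             104
1       116   -7   Nov    fog             119
2       290    8   Nov  cloud             293
5       288   28   Nov   rain             291
9        69  -26   Nov   snow              72
10       21  -11   Nov   snow              24
13       30  -10   Nov    fog              33
take first 6 rows:
    rain_mm  low month   cond  rain_mm_plus_3
0       101   17   Nov    fog             104
1       116   -7   Nov    fog             119
2       290    8   Nov  cloud             293
5       288   28   Nov   rain             291
9        69  -26   Nov   snow              72
10       21  -11   Nov   snow              24
group by cond: sum(rain_mm_plus_3), min(low):
       rain_mm_plus_3  low
cond                      
cloud             293    8
fog               223   -7
rain              291   28
snow               96  -26
So sum() = 903.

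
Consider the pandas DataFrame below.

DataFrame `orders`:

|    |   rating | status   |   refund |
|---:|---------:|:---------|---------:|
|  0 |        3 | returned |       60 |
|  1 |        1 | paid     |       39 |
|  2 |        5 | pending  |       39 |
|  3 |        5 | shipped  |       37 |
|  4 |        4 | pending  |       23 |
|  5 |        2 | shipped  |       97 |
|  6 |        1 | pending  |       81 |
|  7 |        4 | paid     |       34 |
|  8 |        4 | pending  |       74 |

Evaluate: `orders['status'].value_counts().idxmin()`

value_counts of status:
status
pending     4
paid        2
shipped     2
returned    1
Name: count, dtype: int64

returned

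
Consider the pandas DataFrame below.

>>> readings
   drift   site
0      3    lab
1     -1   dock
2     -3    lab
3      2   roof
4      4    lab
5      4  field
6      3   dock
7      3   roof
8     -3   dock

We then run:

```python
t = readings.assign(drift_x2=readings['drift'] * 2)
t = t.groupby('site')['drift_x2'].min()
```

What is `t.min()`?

add column drift_x2 = readings['drift'] * 2:
   drift   site  drift_x2
0      3    lab         6
1     -1   dock        -2
2     -3    lab        -6
3      2   roof         4
4      4    lab         8
5      4  field         8
6      3   dock         6
7      3   roof         6
8     -3   dock        -6
group by site, min of drift_x2:
site
dock    -6
field    8
lab     -6
roof     4
Name: drift_x2, dtype: int64

-6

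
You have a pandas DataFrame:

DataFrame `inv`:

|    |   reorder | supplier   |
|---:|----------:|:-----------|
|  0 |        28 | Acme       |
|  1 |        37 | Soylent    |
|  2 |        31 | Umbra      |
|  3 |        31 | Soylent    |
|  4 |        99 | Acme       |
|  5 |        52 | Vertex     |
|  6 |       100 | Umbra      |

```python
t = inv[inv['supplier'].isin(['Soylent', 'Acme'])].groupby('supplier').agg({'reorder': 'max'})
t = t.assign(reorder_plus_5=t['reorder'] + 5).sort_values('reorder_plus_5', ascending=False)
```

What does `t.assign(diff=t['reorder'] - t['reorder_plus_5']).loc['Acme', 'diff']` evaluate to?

filter rows where supplier in ['Soylent', 'Acme']:
   reorder supplier
0       28     Acme
1       37  Soylent
3       31  Soylent
4       99     Acme
group by supplier, max of reorder:
          reorder
supplier         
Acme           99
Soylent        37
add column reorder_plus_5 = t['reorder'] + 5:
          reorder  reorder_plus_5
supplier                         
Acme           99             104
Soylent        37              42
sort by reorder_plus_5 descending:
          reorder  reorder_plus_5
supplier                         
Acme           99             104
Soylent        37              42
add column diff = t['reorder'] - t['reorder_plus_5']:
          reorder  reorder_plus_5  diff
supplier                               
Acme           99             104    -5
Soylent        37              42    -5

-5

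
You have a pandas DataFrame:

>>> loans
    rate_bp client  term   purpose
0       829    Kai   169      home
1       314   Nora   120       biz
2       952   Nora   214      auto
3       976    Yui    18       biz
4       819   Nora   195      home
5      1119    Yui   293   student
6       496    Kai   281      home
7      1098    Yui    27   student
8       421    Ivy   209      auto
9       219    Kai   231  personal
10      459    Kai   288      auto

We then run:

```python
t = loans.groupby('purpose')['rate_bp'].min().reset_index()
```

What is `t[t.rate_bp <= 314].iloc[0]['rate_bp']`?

314

group by purpose, min of rate_bp:
purpose
auto         421
biz          314
home         496
personal     219
student     1098
Name: rate_bp, dtype: int64
reset_index():
    purpose  rate_bp
0      auto      421
1       biz      314
2      home      496
3  personal      219
4   student     1098
filter rows where rate_bp <= 314:
    purpose  rate_bp
1       biz      314
3  personal      219
Then the value at position 0, column 'rate_bp': 314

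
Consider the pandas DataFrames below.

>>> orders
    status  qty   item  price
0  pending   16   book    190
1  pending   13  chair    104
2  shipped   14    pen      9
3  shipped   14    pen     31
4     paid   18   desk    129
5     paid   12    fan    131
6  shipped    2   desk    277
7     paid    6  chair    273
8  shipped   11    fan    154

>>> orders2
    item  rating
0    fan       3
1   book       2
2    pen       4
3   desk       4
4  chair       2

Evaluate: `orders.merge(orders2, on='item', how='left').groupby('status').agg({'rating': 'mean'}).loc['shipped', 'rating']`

3.75

merge on 'item' (how='left') → 9 rows:
    status  qty   item  price  rating
0  pending   16   book    190       2
1  pending   13  chair    104       2
2  shipped   14    pen      9       4
3  shipped   14    pen     31       4
4     paid   18   desk    129       4
5     paid   12    fan    131       3
6  shipped    2   desk    277       4
7     paid    6  chair    273       2
8  shipped   11    fan    154       3
group by status, mean of rating:
         rating
status         
paid       3.00
pending    2.00
shipped    3.75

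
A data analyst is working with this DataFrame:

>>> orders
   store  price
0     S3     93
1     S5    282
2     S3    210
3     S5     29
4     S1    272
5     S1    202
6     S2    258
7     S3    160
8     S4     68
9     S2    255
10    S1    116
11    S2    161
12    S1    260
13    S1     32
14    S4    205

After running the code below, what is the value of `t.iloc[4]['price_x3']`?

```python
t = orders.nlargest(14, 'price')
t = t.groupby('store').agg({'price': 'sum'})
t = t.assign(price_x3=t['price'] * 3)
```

846

take 14 rows with largest price:
   store  price
1     S5    282
4     S1    272
12    S1    260
6     S2    258
9     S2    255
2     S3    210
14    S4    205
5     S1    202
11    S2    161
7     S3    160
10    S1    116
0     S3     93
8     S4     68
13    S1     32
group by store, sum of price:
       price
store       
S1       882
S2       674
S3       463
S4       273
S5       282
add column price_x3 = t['price'] * 3:
       price  price_x3
store                 
S1       882      2646
S2       674      2022
S3       463      1389
S4       273       819
S5       282       846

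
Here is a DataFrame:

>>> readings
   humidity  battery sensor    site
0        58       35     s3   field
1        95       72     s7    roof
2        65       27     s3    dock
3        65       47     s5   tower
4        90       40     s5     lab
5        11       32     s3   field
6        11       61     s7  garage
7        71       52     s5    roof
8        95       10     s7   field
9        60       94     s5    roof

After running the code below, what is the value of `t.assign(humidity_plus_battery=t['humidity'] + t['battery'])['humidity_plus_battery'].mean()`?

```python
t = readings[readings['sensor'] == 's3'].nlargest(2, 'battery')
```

68.0

filter rows where sensor == 's3':
   humidity  battery sensor   site
0        58       35     s3  field
2        65       27     s3   dock
5        11       32     s3  field
take 2 rows with largest battery:
   humidity  battery sensor   site
0        58       35     s3  field
5        11       32     s3  field
add column humidity_plus_battery = t['humidity'] + t['battery']:
   humidity  battery sensor   site  humidity_plus_battery
0        58       35     s3  field                     93
5        11       32     s3  field                     43
Hence 68.0.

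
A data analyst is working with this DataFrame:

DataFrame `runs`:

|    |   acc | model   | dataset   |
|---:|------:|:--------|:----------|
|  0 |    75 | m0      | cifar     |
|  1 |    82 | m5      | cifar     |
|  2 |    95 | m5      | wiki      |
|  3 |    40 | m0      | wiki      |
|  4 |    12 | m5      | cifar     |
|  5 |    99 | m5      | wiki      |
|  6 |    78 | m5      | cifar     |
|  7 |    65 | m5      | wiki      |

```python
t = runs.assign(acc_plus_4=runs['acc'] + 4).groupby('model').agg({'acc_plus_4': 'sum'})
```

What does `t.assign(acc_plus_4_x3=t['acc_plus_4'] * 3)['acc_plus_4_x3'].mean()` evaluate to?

add column acc_plus_4 = runs['acc'] + 4:
   acc model dataset  acc_plus_4
0   75    m0   cifar          79
1   82    m5   cifar          86
2   95    m5    wiki          99
3   40    m0    wiki          44
4   12    m5   cifar          16
5   99    m5    wiki         103
6   78    m5   cifar          82
7   65    m5    wiki          69
group by model, sum of acc_plus_4:
       acc_plus_4
model            
m0            123
m5            455
add column acc_plus_4_x3 = t['acc_plus_4'] * 3:
       acc_plus_4  acc_plus_4_x3
model                           
m0            123            369
m5            455           1365

867.0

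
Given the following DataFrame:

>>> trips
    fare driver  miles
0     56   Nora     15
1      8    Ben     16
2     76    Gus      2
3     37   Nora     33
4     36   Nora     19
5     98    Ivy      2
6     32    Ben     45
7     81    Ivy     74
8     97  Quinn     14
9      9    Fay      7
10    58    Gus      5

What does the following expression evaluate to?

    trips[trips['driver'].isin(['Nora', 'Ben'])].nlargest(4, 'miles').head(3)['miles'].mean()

filter rows where driver in ['Nora', 'Ben']:
   fare driver  miles
0    56   Nora     15
1     8    Ben     16
3    37   Nora     33
4    36   Nora     19
6    32    Ben     45
take 4 rows with largest miles:
   fare driver  miles
6    32    Ben     45
3    37   Nora     33
4    36   Nora     19
1     8    Ben     16
take first 3 rows:
   fare driver  miles
6    32    Ben     45
3    37   Nora     33
4    36   Nora     19
mean of column 'miles' → 32.3333333333

32.3333333333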